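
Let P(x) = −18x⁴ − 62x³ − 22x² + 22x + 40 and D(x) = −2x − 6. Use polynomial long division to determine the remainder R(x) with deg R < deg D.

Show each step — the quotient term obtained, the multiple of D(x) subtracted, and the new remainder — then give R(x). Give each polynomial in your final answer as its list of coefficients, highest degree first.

R = [-8]

Step 1: lead(−18x⁴ − 62x³ − 22x² + 22x + 40) ÷ lead(D) = −18x⁴ ÷ −2x = 9x³. Subtract (9x³)·D = −18x⁴ − 54x³. Remainder: −8x³ − 22x² + 22x + 40.
Step 2: lead(−8x³ − 22x² + 22x + 40) ÷ lead(D) = −8x³ ÷ −2x = 4x². Subtract (4x²)·D = −8x³ − 24x². Remainder: 2x² + 22x + 40.
Step 3: lead(2x² + 22x + 40) ÷ lead(D) = 2x² ÷ −2x = −x. Subtract (−x)·D = 2x² + 6x. Remainder: 16x + 40.
Step 4: lead(16x + 40) ÷ lead(D) = 16x ÷ −2x = −8. Subtract (−8)·D = 16x + 48. Remainder: −8.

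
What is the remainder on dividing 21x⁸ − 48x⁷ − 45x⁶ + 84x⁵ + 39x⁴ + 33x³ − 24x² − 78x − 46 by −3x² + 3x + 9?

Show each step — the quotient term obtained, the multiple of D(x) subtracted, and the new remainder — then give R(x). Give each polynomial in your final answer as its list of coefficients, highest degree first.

Step 1: lead(21x⁸ − 48x⁷ − 45x⁶ + 84x⁵ + 39x⁴ + 33x³ − 24x² − 78x − 46) ÷ lead(D) = 21x⁸ ÷ −3x² = −7x⁶. Subtract (−7x⁶)·D = 21x⁸ − 21x⁷ − 63x⁶. Remainder: −27x⁷ + 18x⁶ + 84x⁵ + 39x⁴ + 33x³ − 24x² − 78x − 46.
Step 2: lead(−27x⁷ + 18x⁶ + 84x⁵ + 39x⁴ + 33x³ − 24x² − 78x − 46) ÷ lead(D) = −27x⁷ ÷ −3x² = 9x⁵. Subtract (9x⁵)·D = −27x⁷ + 27x⁶ + 81x⁵. Remainder: −9x⁶ + 3x⁵ + 39x⁴ + 33x³ − 24x² − 78x − 46.
Step 3: lead(−9x⁶ + 3x⁵ + 39x⁴ + 33x³ − 24x² − 78x − 46) ÷ lead(D) = −9x⁶ ÷ −3x² = 3x⁴. Subtract (3x⁴)·D = −9x⁶ + 9x⁵ + 27x⁴. Remainder: −6x⁵ + 12x⁴ + 33x³ − 24x² − 78x − 46.
Step 4: lead(−6x⁵ + 12x⁴ + 33x³ − 24x² − 78x − 46) ÷ lead(D) = −6x⁵ ÷ −3x² = 2x³. Subtract (2x³)·D = −6x⁵ + 6x⁴ + 18x³. Remainder: 6x⁴ + 15x³ − 24x² − 78x − 46.
Step 5: lead(6x⁴ + 15x³ − 24x² − 78x − 46) ÷ lead(D) = 6x⁴ ÷ −3x² = −2x². Subtract (−2x²)·D = 6x⁴ − 6x³ − 18x². Remainder: 21x³ − 6x² − 78x − 46.
Step 6: lead(21x³ − 6x² − 78x − 46) ÷ lead(D) = 21x³ ÷ −3x² = −7x. Subtract (−7x)·D = 21x³ − 21x² − 63x. Remainder: 15x² − 15x − 46.
Step 7: lead(15x² − 15x − 46) ÷ lead(D) = 15x² ÷ −3x² = −5. Subtract (−5)·D = 15x² − 15x − 45. Remainder: −1.

R = [-1]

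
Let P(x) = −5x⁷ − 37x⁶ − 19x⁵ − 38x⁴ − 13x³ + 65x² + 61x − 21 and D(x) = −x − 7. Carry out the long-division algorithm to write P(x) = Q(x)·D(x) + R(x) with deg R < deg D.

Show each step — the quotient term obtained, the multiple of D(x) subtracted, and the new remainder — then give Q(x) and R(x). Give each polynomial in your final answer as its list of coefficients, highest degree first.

Step 1: lead(−5x⁷ − 37x⁶ − 19x⁵ − 38x⁴ − 13x³ + 65x² + 61x − 21) ÷ lead(D) = −5x⁷ ÷ −x = 5x⁶. Subtract (5x⁶)·D = −5x⁷ − 35x⁶. Remainder: −2x⁶ − 19x⁵ − 38x⁴ − 13x³ + 65x² + 61x − 21.
Step 2: lead(−2x⁶ − 19x⁵ − 38x⁴ − 13x³ + 65x² + 61x − 21) ÷ lead(D) = −2x⁶ ÷ −x = 2x⁵. Subtract (2x⁵)·D = −2x⁶ − 14x⁵. Remainder: −5x⁵ − 38x⁴ − 13x³ + 65x² + 61x − 21.
Step 3: lead(−5x⁵ − 38x⁴ − 13x³ + 65x² + 61x − 21) ÷ lead(D) = −5x⁵ ÷ −x = 5x⁴. Subtract (5x⁴)·D = −5x⁵ − 35x⁴. Remainder: −3x⁴ − 13x³ + 65x² + 61x − 21.
Step 4: lead(−3x⁴ − 13x³ + 65x² + 61x − 21) ÷ lead(D) = −3x⁴ ÷ −x = 3x³. Subtract (3x³)·D = −3x⁴ − 21x³. Remainder: 8x³ + 65x² + 61x − 21.
Step 5: lead(8x³ + 65x² + 61x − 21) ÷ lead(D) = 8x³ ÷ −x = −8x². Subtract (−8x²)·D = 8x³ + 56x². Remainder: 9x² + 61x − 21.
Step 6: lead(9x² + 61x − 21) ÷ lead(D) = 9x² ÷ −x = −9x. Subtract (−9x)·D = 9x² + 63x. Remainder: −2x − 21.
Step 7: lead(−2x − 21) ÷ lead(D) = −2x ÷ −x = 2. Subtract (2)·D = −2x − 14. Remainder: −7.

Q = [5, 2, 5, 3, -8, -9, 2]; R = [-7]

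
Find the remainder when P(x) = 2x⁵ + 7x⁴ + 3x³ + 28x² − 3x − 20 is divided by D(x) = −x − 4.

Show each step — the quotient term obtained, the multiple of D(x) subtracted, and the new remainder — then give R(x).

R(x) = −8

Step 1: lead(2x⁵ + 7x⁴ + 3x³ + 28x² − 3x − 20) ÷ lead(D) = 2x⁵ ÷ −x = −2x⁴. Subtract (−2x⁴)·D = 2x⁵ + 8x⁴. Remainder: −x⁴ + 3x³ + 28x² − 3x − 20.
Step 2: lead(−x⁴ + 3x³ + 28x² − 3x − 20) ÷ lead(D) = −x⁴ ÷ −x = x³. Subtract (x³)·D = −x⁴ − 4x³. Remainder: 7x³ + 28x² − 3x − 20.
Step 3: lead(7x³ + 28x² − 3x − 20) ÷ lead(D) = 7x³ ÷ −x = −7x². Subtract (−7x²)·D = 7x³ + 28x². Remainder: −3x − 20.
Step 4: lead(−3x − 20) ÷ lead(D) = −3x ÷ −x = 3. Subtract (3)·D = −3x − 12. Remainder: −8.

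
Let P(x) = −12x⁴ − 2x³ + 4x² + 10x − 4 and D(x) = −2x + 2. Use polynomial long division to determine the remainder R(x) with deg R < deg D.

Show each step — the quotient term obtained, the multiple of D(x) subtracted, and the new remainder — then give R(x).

R(x) = −4

Step 1: lead(−12x⁴ − 2x³ + 4x² + 10x − 4) ÷ lead(D) = −12x⁴ ÷ −2x = 6x³. Subtract (6x³)·D = −12x⁴ + 12x³. Remainder: −14x³ + 4x² + 10x − 4.
Step 2: lead(−14x³ + 4x² + 10x − 4) ÷ lead(D) = −14x³ ÷ −2x = 7x². Subtract (7x²)·D = −14x³ + 14x². Remainder: −10x² + 10x − 4.
Step 3: lead(−10x² + 10x − 4) ÷ lead(D) = −10x² ÷ −2x = 5x. Subtract (5x)·D = −10x² + 10x. Remainder: −4.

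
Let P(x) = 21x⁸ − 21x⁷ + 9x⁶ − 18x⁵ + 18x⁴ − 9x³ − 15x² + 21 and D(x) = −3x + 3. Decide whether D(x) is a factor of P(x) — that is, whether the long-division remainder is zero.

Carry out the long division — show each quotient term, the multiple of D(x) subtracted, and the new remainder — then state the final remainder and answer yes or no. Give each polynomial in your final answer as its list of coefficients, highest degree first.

Step 1: lead(21x⁸ − 21x⁷ + 9x⁶ − 18x⁵ + 18x⁴ − 9x³ − 15x² + 21) ÷ lead(D) = 21x⁸ ÷ −3x = −7x⁷. Subtract (−7x⁷)·D = 21x⁸ − 21x⁷. Remainder: 9x⁶ − 18x⁵ + 18x⁴ − 9x³ − 15x² + 21.
Step 2: lead(9x⁶ − 18x⁵ + 18x⁴ − 9x³ − 15x² + 21) ÷ lead(D) = 9x⁶ ÷ −3x = −3x⁵. Subtract (−3x⁵)·D = 9x⁶ − 9x⁵. Remainder: −9x⁵ + 18x⁴ − 9x³ − 15x² + 21.
Step 3: lead(−9x⁵ + 18x⁴ − 9x³ − 15x² + 21) ÷ lead(D) = −9x⁵ ÷ −3x = 3x⁴. Subtract (3x⁴)·D = −9x⁵ + 9x⁴. Remainder: 9x⁴ − 9x³ − 15x² + 21.
Step 4: lead(9x⁴ − 9x³ − 15x² + 21) ÷ lead(D) = 9x⁴ ÷ −3x = −3x³. Subtract (−3x³)·D = 9x⁴ − 9x³. Remainder: −15x² + 21.
Step 5: lead(−15x² + 21) ÷ lead(D) = −15x² ÷ −3x = 5x. Subtract (5x)·D = −15x² + 15x. Remainder: −15x + 21.
Step 6: lead(−15x + 21) ÷ lead(D) = −15x ÷ −3x = 5. Subtract (5)·D = −15x + 15. Remainder: 6.

R = [6], so D(x) is not a factor of P(x). no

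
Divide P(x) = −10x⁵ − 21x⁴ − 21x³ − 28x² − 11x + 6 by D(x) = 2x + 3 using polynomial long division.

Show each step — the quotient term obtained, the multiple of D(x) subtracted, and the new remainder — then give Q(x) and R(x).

Step 1: lead(−10x⁵ − 21x⁴ − 21x³ − 28x² − 11x + 6) ÷ lead(D) = −10x⁵ ÷ 2x = −5x⁴. Subtract (−5x⁴)·D = −10x⁵ − 15x⁴. Remainder: −6x⁴ − 21x³ − 28x² − 11x + 6.
Step 2: lead(−6x⁴ − 21x³ − 28x² − 11x + 6) ÷ lead(D) = −6x⁴ ÷ 2x = −3x³. Subtract (−3x³)·D = −6x⁴ − 9x³. Remainder: −12x³ − 28x² − 11x + 6.
Step 3: lead(−12x³ − 28x² − 11x + 6) ÷ lead(D) = −12x³ ÷ 2x = −6x². Subtract (−6x²)·D = −12x³ − 18x². Remainder: −10x² − 11x + 6.
Step 4: lead(−10x² − 11x + 6) ÷ lead(D) = −10x² ÷ 2x = −5x. Subtract (−5x)·D = −10x² − 15x. Remainder: 4x + 6.
Step 5: lead(4x + 6) ÷ lead(D) = 4x ÷ 2x = 2. Subtract (2)·D = 4x + 6. Remainder: 0.

Q(x) = −5x⁴ − 3x³ − 6x² − 5x + 2; R(x) = 0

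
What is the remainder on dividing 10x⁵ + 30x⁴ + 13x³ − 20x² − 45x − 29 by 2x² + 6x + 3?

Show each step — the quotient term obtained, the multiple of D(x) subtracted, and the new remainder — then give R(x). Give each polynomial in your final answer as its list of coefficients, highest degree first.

Step 1: lead(10x⁵ + 30x⁴ + 13x³ − 20x² − 45x − 29) ÷ lead(D) = 10x⁵ ÷ 2x² = 5x³. Subtract (5x³)·D = 10x⁵ + 30x⁴ + 15x³. Remainder: −2x³ − 20x² − 45x − 29.
Step 2: lead(−2x³ − 20x² − 45x − 29) ÷ lead(D) = −2x³ ÷ 2x² = −x. Subtract (−x)·D = −2x³ − 6x² − 3x. Remainder: −14x² − 42x − 29.
Step 3: lead(−14x² − 42x − 29) ÷ lead(D) = −14x² ÷ 2x² = −7. Subtract (−7)·D = −14x² − 42x − 21. Remainder: −8.

R = [-8]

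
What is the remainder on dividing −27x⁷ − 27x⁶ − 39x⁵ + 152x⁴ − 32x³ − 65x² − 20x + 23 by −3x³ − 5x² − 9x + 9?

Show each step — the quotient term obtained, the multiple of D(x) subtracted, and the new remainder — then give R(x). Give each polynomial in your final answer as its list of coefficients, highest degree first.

R = [-5, -2, -4]

Step 1: lead(−27x⁷ − 27x⁶ − 39x⁵ + 152x⁴ − 32x³ − 65x² − 20x + 23) ÷ lead(D) = −27x⁷ ÷ −3x³ = 9x⁴. Subtract (9x⁴)·D = −27x⁷ − 45x⁶ − 81x⁵ + 81x⁴. Remainder: 18x⁶ + 42x⁵ + 71x⁴ − 32x³ − 65x² − 20x + 23.
Step 2: lead(18x⁶ + 42x⁵ + 71x⁴ − 32x³ − 65x² − 20x + 23) ÷ lead(D) = 18x⁶ ÷ −3x³ = −6x³. Subtract (−6x³)·D = 18x⁶ + 30x⁵ + 54x⁴ − 54x³. Remainder: 12x⁵ + 17x⁴ + 22x³ − 65x² − 20x + 23.
Step 3: lead(12x⁵ + 17x⁴ + 22x³ − 65x² − 20x + 23) ÷ lead(D) = 12x⁵ ÷ −3x³ = −4x². Subtract (−4x²)·D = 12x⁵ + 20x⁴ + 36x³ − 36x². Remainder: −3x⁴ − 14x³ − 29x² − 20x + 23.
Step 4: lead(−3x⁴ − 14x³ − 29x² − 20x + 23) ÷ lead(D) = −3x⁴ ÷ −3x³ = x. Subtract (x)·D = −3x⁴ − 5x³ − 9x² + 9x. Remainder: −9x³ − 20x² − 29x + 23.
Step 5: lead(−9x³ − 20x² − 29x + 23) ÷ lead(D) = −9x³ ÷ −3x³ = 3. Subtract (3)·D = −9x³ − 15x² − 27x + 27. Remainder: −5x² − 2x − 4.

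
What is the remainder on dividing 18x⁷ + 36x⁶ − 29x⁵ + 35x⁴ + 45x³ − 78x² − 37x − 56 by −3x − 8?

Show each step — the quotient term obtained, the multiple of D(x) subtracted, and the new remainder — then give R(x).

R(x) = 0

Step 1: lead(18x⁷ + 36x⁶ − 29x⁵ + 35x⁴ + 45x³ − 78x² − 37x − 56) ÷ lead(D) = 18x⁷ ÷ −3x = −6x⁶. Subtract (−6x⁶)·D = 18x⁷ + 48x⁶. Remainder: −12x⁶ − 29x⁵ + 35x⁴ + 45x³ − 78x² − 37x − 56.
Step 2: lead(−12x⁶ − 29x⁵ + 35x⁴ + 45x³ − 78x² − 37x − 56) ÷ lead(D) = −12x⁶ ÷ −3x = 4x⁵. Subtract (4x⁵)·D = −12x⁶ − 32x⁵. Remainder: 3x⁵ + 35x⁴ + 45x³ − 78x² − 37x − 56.
Step 3: lead(3x⁵ + 35x⁴ + 45x³ − 78x² − 37x − 56) ÷ lead(D) = 3x⁵ ÷ −3x = −x⁴. Subtract (−x⁴)·D = 3x⁵ + 8x⁴. Remainder: 27x⁴ + 45x³ − 78x² − 37x − 56.
Step 4: lead(27x⁴ + 45x³ − 78x² − 37x − 56) ÷ lead(D) = 27x⁴ ÷ −3x = −9x³. Subtract (−9x³)·D = 27x⁴ + 72x³. Remainder: −27x³ − 78x² − 37x − 56.
Step 5: lead(−27x³ − 78x² − 37x − 56) ÷ lead(D) = −27x³ ÷ −3x = 9x². Subtract (9x²)·D = −27x³ − 72x². Remainder: −6x² − 37x − 56.
Step 6: lead(−6x² − 37x − 56) ÷ lead(D) = −6x² ÷ −3x = 2x. Subtract (2x)·D = −6x² − 16x. Remainder: −21x − 56.
Step 7: lead(−21x − 56) ÷ lead(D) = −21x ÷ −3x = 7. Subtract (7)·D = −21x − 56. Remainder: 0.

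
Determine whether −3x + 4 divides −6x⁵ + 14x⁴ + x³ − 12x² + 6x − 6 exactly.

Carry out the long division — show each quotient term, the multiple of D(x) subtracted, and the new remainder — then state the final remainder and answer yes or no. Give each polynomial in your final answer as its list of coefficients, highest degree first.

Step 1: lead(−6x⁵ + 14x⁴ + x³ − 12x² + 6x − 6) ÷ lead(D) = −6x⁵ ÷ −3x = 2x⁴. Subtract (2x⁴)·D = −6x⁵ + 8x⁴. Remainder: 6x⁴ + x³ − 12x² + 6x − 6.
Step 2: lead(6x⁴ + x³ − 12x² + 6x − 6) ÷ lead(D) = 6x⁴ ÷ −3x = −2x³. Subtract (−2x³)·D = 6x⁴ − 8x³. Remainder: 9x³ − 12x² + 6x − 6.
Step 3: lead(9x³ − 12x² + 6x − 6) ÷ lead(D) = 9x³ ÷ −3x = −3x². Subtract (−3x²)·D = 9x³ − 12x². Remainder: 6x − 6.
Step 4: lead(6x − 6) ÷ lead(D) = 6x ÷ −3x = −2. Subtract (−2)·D = 6x − 8. Remainder: 2.

R = [2], so D(x) is not a factor of P(x). no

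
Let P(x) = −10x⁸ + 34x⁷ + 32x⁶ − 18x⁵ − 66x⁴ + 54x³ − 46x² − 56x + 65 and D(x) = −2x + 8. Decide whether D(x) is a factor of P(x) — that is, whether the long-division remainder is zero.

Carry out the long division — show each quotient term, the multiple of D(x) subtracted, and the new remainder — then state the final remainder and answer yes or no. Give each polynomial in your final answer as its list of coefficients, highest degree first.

R = [1], so D(x) is not a factor of P(x). no

Step 1: lead(−10x⁸ + 34x⁷ + 32x⁶ − 18x⁵ − 66x⁴ + 54x³ − 46x² − 56x + 65) ÷ lead(D) = −10x⁸ ÷ −2x = 5x⁷. Subtract (5x⁷)·D = −10x⁸ + 40x⁷. Remainder: −6x⁷ + 32x⁶ − 18x⁵ − 66x⁴ + 54x³ − 46x² − 56x + 65.
Step 2: lead(−6x⁷ + 32x⁶ − 18x⁵ − 66x⁴ + 54x³ − 46x² − 56x + 65) ÷ lead(D) = −6x⁷ ÷ −2x = 3x⁶. Subtract (3x⁶)·D = −6x⁷ + 24x⁶. Remainder: 8x⁶ − 18x⁵ − 66x⁴ + 54x³ − 46x² − 56x + 65.
Step 3: lead(8x⁶ − 18x⁵ − 66x⁴ + 54x³ − 46x² − 56x + 65) ÷ lead(D) = 8x⁶ ÷ −2x = −4x⁵. Subtract (−4x⁵)·D = 8x⁶ − 32x⁵. Remainder: 14x⁵ − 66x⁴ + 54x³ − 46x² − 56x + 65.
Step 4: lead(14x⁵ − 66x⁴ + 54x³ − 46x² − 56x + 65) ÷ lead(D) = 14x⁵ ÷ −2x = −7x⁴. Subtract (−7x⁴)·D = 14x⁵ − 56x⁴. Remainder: −10x⁴ + 54x³ − 46x² − 56x + 65.
Step 5: lead(−10x⁴ + 54x³ − 46x² − 56x + 65) ÷ lead(D) = −10x⁴ ÷ −2x = 5x³. Subtract (5x³)·D = −10x⁴ + 40x³. Remainder: 14x³ − 46x² − 56x + 65.
Step 6: lead(14x³ − 46x² − 56x + 65) ÷ lead(D) = 14x³ ÷ −2x = −7x². Subtract (−7x²)·D = 14x³ − 56x². Remainder: 10x² − 56x + 65.
Step 7: lead(10x² − 56x + 65) ÷ lead(D) = 10x² ÷ −2x = −5x. Subtract (−5x)·D = 10x² − 40x. Remainder: −16x + 65.
Step 8: lead(−16x + 65) ÷ lead(D) = −16x ÷ −2x = 8. Subtract (8)·D = −16x + 64. Remainder: 1.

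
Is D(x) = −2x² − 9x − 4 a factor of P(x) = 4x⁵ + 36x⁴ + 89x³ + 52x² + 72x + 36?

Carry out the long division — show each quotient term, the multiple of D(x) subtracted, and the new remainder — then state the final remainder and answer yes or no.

Step 1: lead(4x⁵ + 36x⁴ + 89x³ + 52x² + 72x + 36) ÷ lead(D) = 4x⁵ ÷ −2x² = −2x³. Subtract (−2x³)·D = 4x⁵ + 18x⁴ + 8x³. Remainder: 18x⁴ + 81x³ + 52x² + 72x + 36.
Step 2: lead(18x⁴ + 81x³ + 52x² + 72x + 36) ÷ lead(D) = 18x⁴ ÷ −2x² = −9x². Subtract (−9x²)·D = 18x⁴ + 81x³ + 36x². Remainder: 16x² + 72x + 36.
Step 3: lead(16x² + 72x + 36) ÷ lead(D) = 16x² ÷ −2x² = −8. Subtract (−8)·D = 16x² + 72x + 32. Remainder: 4.

R(x) = 4, so D(x) is not a factor of P(x). no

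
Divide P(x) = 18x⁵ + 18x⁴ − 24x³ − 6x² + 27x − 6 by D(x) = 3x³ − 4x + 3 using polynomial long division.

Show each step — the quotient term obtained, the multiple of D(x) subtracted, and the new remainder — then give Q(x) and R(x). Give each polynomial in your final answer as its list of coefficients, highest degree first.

Q = [6, 6, 0]; R = [9, -6]

Step 1: lead(18x⁵ + 18x⁴ − 24x³ − 6x² + 27x − 6) ÷ lead(D) = 18x⁵ ÷ 3x³ = 6x². Subtract (6x²)·D = 18x⁵ − 24x³ + 18x². Remainder: 18x⁴ − 24x² + 27x − 6.
Step 2: lead(18x⁴ − 24x² + 27x − 6) ÷ lead(D) = 18x⁴ ÷ 3x³ = 6x. Subtract (6x)·D = 18x⁴ − 24x² + 18x. Remainder: 9x − 6.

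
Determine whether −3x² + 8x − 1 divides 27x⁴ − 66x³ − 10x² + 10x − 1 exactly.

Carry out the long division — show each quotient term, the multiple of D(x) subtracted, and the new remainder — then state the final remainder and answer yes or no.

Step 1: lead(27x⁴ − 66x³ − 10x² + 10x − 1) ÷ lead(D) = 27x⁴ ÷ −3x² = −9x². Subtract (−9x²)·D = 27x⁴ − 72x³ + 9x². Remainder: 6x³ − 19x² + 10x − 1.
Step 2: lead(6x³ − 19x² + 10x − 1) ÷ lead(D) = 6x³ ÷ −3x² = −2x. Subtract (−2x)·D = 6x³ − 16x² + 2x. Remainder: −3x² + 8x − 1.
Step 3: lead(−3x² + 8x − 1) ÷ lead(D) = −3x² ÷ −3x² = 1. Subtract (1)·D = −3x² + 8x − 1. Remainder: 0.

R(x) = 0, so D(x) is a factor of P(x). yes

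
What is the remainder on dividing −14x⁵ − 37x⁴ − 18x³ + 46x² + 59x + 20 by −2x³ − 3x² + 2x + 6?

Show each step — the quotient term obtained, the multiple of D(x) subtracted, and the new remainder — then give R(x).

R(x) = 3x − 4

Step 1: lead(−14x⁵ − 37x⁴ − 18x³ + 46x² + 59x + 20) ÷ lead(D) = −14x⁵ ÷ −2x³ = 7x². Subtract (7x²)·D = −14x⁵ − 21x⁴ + 14x³ + 42x². Remainder: −16x⁴ − 32x³ + 4x² + 59x + 20.
Step 2: lead(−16x⁴ − 32x³ + 4x² + 59x + 20) ÷ lead(D) = −16x⁴ ÷ −2x³ = 8x. Subtract (8x)·D = −16x⁴ − 24x³ + 16x² + 48x. Remainder: −8x³ − 12x² + 11x + 20.
Step 3: lead(−8x³ − 12x² + 11x + 20) ÷ lead(D) = −8x³ ÷ −2x³ = 4. Subtract (4)·D = −8x³ − 12x² + 8x + 24. Remainder: 3x − 4.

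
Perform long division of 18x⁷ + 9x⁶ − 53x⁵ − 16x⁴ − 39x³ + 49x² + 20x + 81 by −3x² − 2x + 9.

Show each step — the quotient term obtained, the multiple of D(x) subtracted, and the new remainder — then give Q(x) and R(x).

Step 1: lead(18x⁷ + 9x⁶ − 53x⁵ − 16x⁴ − 39x³ + 49x² + 20x + 81) ÷ lead(D) = 18x⁷ ÷ −3x² = −6x⁵. Subtract (−6x⁵)·D = 18x⁷ + 12x⁶ − 54x⁵. Remainder: −3x⁶ + x⁵ − 16x⁴ − 39x³ + 49x² + 20x + 81.
Step 2: lead(−3x⁶ + x⁵ − 16x⁴ − 39x³ + 49x² + 20x + 81) ÷ lead(D) = −3x⁶ ÷ −3x² = x⁴. Subtract (x⁴)·D = −3x⁶ − 2x⁵ + 9x⁴. Remainder: 3x⁵ − 25x⁴ − 39x³ + 49x² + 20x + 81.
Step 3: lead(3x⁵ − 25x⁴ − 39x³ + 49x² + 20x + 81) ÷ lead(D) = 3x⁵ ÷ −3x² = −x³. Subtract (−x³)·D = 3x⁵ + 2x⁴ − 9x³. Remainder: −27x⁴ − 30x³ + 49x² + 20x + 81.
Step 4: lead(−27x⁴ − 30x³ + 49x² + 20x + 81) ÷ lead(D) = −27x⁴ ÷ −3x² = 9x². Subtract (9x²)·D = −27x⁴ − 18x³ + 81x². Remainder: −12x³ − 32x² + 20x + 81.
Step 5: lead(−12x³ − 32x² + 20x + 81) ÷ lead(D) = −12x³ ÷ −3x² = 4x. Subtract (4x)·D = −12x³ − 8x² + 36x. Remainder: −24x² − 16x + 81.
Step 6: lead(−24x² − 16x + 81) ÷ lead(D) = −24x² ÷ −3x² = 8. Subtract (8)·D = −24x² − 16x + 72. Remainder: 9.

Q(x) = −6x⁵ + x⁴ − x³ + 9x² + 4x + 8; R(x) = 9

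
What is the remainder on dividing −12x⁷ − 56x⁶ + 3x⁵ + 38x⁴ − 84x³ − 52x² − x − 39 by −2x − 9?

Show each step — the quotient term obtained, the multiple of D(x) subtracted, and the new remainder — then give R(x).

R(x) = 6

Step 1: lead(−12x⁷ − 56x⁶ + 3x⁵ + 38x⁴ − 84x³ − 52x² − x − 39) ÷ lead(D) = −12x⁷ ÷ −2x = 6x⁶. Subtract (6x⁶)·D = −12x⁷ − 54x⁶. Remainder: −2x⁶ + 3x⁵ + 38x⁴ − 84x³ − 52x² − x − 39.
Step 2: lead(−2x⁶ + 3x⁵ + 38x⁴ − 84x³ − 52x² − x − 39) ÷ lead(D) = −2x⁶ ÷ −2x = x⁵. Subtract (x⁵)·D = −2x⁶ − 9x⁵. Remainder: 12x⁵ + 38x⁴ − 84x³ − 52x² − x − 39.
Step 3: lead(12x⁵ + 38x⁴ − 84x³ − 52x² − x − 39) ÷ lead(D) = 12x⁵ ÷ −2x = −6x⁴. Subtract (−6x⁴)·D = 12x⁵ + 54x⁴. Remainder: −16x⁴ − 84x³ − 52x² − x − 39.
Step 4: lead(−16x⁴ − 84x³ − 52x² − x − 39) ÷ lead(D) = −16x⁴ ÷ −2x = 8x³. Subtract (8x³)·D = −16x⁴ − 72x³. Remainder: −12x³ − 52x² − x − 39.
Step 5: lead(−12x³ − 52x² − x − 39) ÷ lead(D) = −12x³ ÷ −2x = 6x². Subtract (6x²)·D = −12x³ − 54x². Remainder: 2x² − x − 39.
Step 6: lead(2x² − x − 39) ÷ lead(D) = 2x² ÷ −2x = −x. Subtract (−x)·D = 2x² + 9x. Remainder: −10x − 39.
Step 7: lead(−10x − 39) ÷ lead(D) = −10x ÷ −2x = 5. Subtract (5)·D = −10x − 45. Remainder: 6.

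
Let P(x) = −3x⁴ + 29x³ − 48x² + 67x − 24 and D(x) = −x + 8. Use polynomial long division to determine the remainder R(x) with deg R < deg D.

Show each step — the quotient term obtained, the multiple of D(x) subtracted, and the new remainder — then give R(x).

R(x) = 0

Step 1: lead(−3x⁴ + 29x³ − 48x² + 67x − 24) ÷ lead(D) = −3x⁴ ÷ −x = 3x³. Subtract (3x³)·D = −3x⁴ + 24x³. Remainder: 5x³ − 48x² + 67x − 24.
Step 2: lead(5x³ − 48x² + 67x − 24) ÷ lead(D) = 5x³ ÷ −x = −5x². Subtract (−5x²)·D = 5x³ − 40x². Remainder: −8x² + 67x − 24.
Step 3: lead(−8x² + 67x − 24) ÷ lead(D) = −8x² ÷ −x = 8x. Subtract (8x)·D = −8x² + 64x. Remainder: 3x − 24.
Step 4: lead(3x − 24) ÷ lead(D) = 3x ÷ −x = −3. Subtract (−3)·D = 3x − 24. Remainder: 0.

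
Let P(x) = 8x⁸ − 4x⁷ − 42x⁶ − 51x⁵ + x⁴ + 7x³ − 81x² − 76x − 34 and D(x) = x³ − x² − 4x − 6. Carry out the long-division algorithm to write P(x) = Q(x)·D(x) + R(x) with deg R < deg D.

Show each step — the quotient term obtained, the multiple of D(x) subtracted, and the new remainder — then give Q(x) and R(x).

Step 1: lead(8x⁸ − 4x⁷ − 42x⁶ − 51x⁵ + x⁴ + 7x³ − 81x² − 76x − 34) ÷ lead(D) = 8x⁸ ÷ x³ = 8x⁵. Subtract (8x⁵)·D = 8x⁸ − 8x⁷ − 32x⁶ − 48x⁵. Remainder: 4x⁷ − 10x⁶ − 3x⁵ + x⁴ + 7x³ − 81x² − 76x − 34.
Step 2: lead(4x⁷ − 10x⁶ − 3x⁵ + x⁴ + 7x³ − 81x² − 76x − 34) ÷ lead(D) = 4x⁷ ÷ x³ = 4x⁴. Subtract (4x⁴)·D = 4x⁷ − 4x⁶ − 16x⁵ − 24x⁴. Remainder: −6x⁶ + 13x⁵ + 25x⁴ + 7x³ − 81x² − 76x − 34.
Step 3: lead(−6x⁶ + 13x⁵ + 25x⁴ + 7x³ − 81x² − 76x − 34) ÷ lead(D) = −6x⁶ ÷ x³ = −6x³. Subtract (−6x³)·D = −6x⁶ + 6x⁵ + 24x⁴ + 36x³. Remainder: 7x⁵ + x⁴ − 29x³ − 81x² − 76x − 34.
Step 4: lead(7x⁵ + x⁴ − 29x³ − 81x² − 76x − 34) ÷ lead(D) = 7x⁵ ÷ x³ = 7x². Subtract (7x²)·D = 7x⁵ − 7x⁴ − 28x³ − 42x². Remainder: 8x⁴ − x³ − 39x² − 76x − 34.
Step 5: lead(8x⁴ − x³ − 39x² − 76x − 34) ÷ lead(D) = 8x⁴ ÷ x³ = 8x. Subtract (8x)·D = 8x⁴ − 8x³ − 32x² − 48x. Remainder: 7x³ − 7x² − 28x − 34.
Step 6: lead(7x³ − 7x² − 28x − 34) ÷ lead(D) = 7x³ ÷ x³ = 7. Subtract (7)·D = 7x³ − 7x² − 28x − 42. Remainder: 8.

Q(x) = 8x⁵ + 4x⁴ − 6x³ + 7x² + 8x + 7; R(x) = 8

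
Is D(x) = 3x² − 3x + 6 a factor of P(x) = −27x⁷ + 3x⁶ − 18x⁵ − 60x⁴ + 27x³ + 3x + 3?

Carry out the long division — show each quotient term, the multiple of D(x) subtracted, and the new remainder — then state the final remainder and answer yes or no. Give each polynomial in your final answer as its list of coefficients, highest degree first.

R = [-3], so D(x) is not a factor of P(x). no

Step 1: lead(−27x⁷ + 3x⁶ − 18x⁵ − 60x⁴ + 27x³ + 3x + 3) ÷ lead(D) = −27x⁷ ÷ 3x² = −9x⁵. Subtract (−9x⁵)·D = −27x⁷ + 27x⁶ − 54x⁵. Remainder: −24x⁶ + 36x⁵ − 60x⁴ + 27x³ + 3x + 3.
Step 2: lead(−24x⁶ + 36x⁵ − 60x⁴ + 27x³ + 3x + 3) ÷ lead(D) = −24x⁶ ÷ 3x² = −8x⁴. Subtract (−8x⁴)·D = −24x⁶ + 24x⁵ − 48x⁴. Remainder: 12x⁵ − 12x⁴ + 27x³ + 3x + 3.
Step 3: lead(12x⁵ − 12x⁴ + 27x³ + 3x + 3) ÷ lead(D) = 12x⁵ ÷ 3x² = 4x³. Subtract (4x³)·D = 12x⁵ − 12x⁴ + 24x³. Remainder: 3x³ + 3x + 3.
Step 4: lead(3x³ + 3x + 3) ÷ lead(D) = 3x³ ÷ 3x² = x. Subtract (x)·D = 3x³ − 3x² + 6x. Remainder: 3x² − 3x + 3.
Step 5: lead(3x² − 3x + 3) ÷ lead(D) = 3x² ÷ 3x² = 1. Subtract (1)·D = 3x² − 3x + 6. Remainder: −3.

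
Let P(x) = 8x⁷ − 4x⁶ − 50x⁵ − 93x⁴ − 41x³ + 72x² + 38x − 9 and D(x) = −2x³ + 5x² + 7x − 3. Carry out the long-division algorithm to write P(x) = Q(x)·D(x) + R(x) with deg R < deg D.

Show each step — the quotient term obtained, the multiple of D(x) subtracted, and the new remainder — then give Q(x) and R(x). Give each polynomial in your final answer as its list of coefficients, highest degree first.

Q = [-4, -8, -9, 2, 6]; R = [1, 2, 9]

Step 1: lead(8x⁷ − 4x⁶ − 50x⁵ − 93x⁴ − 41x³ + 72x² + 38x − 9) ÷ lead(D) = 8x⁷ ÷ −2x³ = −4x⁴. Subtract (−4x⁴)·D = 8x⁷ − 20x⁶ − 28x⁵ + 12x⁴. Remainder: 16x⁶ − 22x⁵ − 105x⁴ − 41x³ + 72x² + 38x − 9.
Step 2: lead(16x⁶ − 22x⁵ − 105x⁴ − 41x³ + 72x² + 38x − 9) ÷ lead(D) = 16x⁶ ÷ −2x³ = −8x³. Subtract (−8x³)·D = 16x⁶ − 40x⁵ − 56x⁴ + 24x³. Remainder: 18x⁵ − 49x⁴ − 65x³ + 72x² + 38x − 9.
Step 3: lead(18x⁵ − 49x⁴ − 65x³ + 72x² + 38x − 9) ÷ lead(D) = 18x⁵ ÷ −2x³ = −9x². Subtract (−9x²)·D = 18x⁵ − 45x⁴ − 63x³ + 27x². Remainder: −4x⁴ − 2x³ + 45x² + 38x − 9.
Step 4: lead(−4x⁴ − 2x³ + 45x² + 38x − 9) ÷ lead(D) = −4x⁴ ÷ −2x³ = 2x. Subtract (2x)·D = −4x⁴ + 10x³ + 14x² − 6x. Remainder: −12x³ + 31x² + 44x − 9.
Step 5: lead(−12x³ + 31x² + 44x − 9) ÷ lead(D) = −12x³ ÷ −2x³ = 6. Subtract (6)·D = −12x³ + 30x² + 42x − 18. Remainder: x² + 2x + 9.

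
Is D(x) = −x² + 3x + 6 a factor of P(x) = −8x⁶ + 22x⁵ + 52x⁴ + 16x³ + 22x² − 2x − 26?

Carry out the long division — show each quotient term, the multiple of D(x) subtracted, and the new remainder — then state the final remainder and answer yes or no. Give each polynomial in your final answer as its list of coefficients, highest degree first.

Step 1: lead(−8x⁶ + 22x⁵ + 52x⁴ + 16x³ + 22x² − 2x − 26) ÷ lead(D) = −8x⁶ ÷ −x² = 8x⁴. Subtract (8x⁴)·D = −8x⁶ + 24x⁵ + 48x⁴. Remainder: −2x⁵ + 4x⁴ + 16x³ + 22x² − 2x − 26.
Step 2: lead(−2x⁵ + 4x⁴ + 16x³ + 22x² − 2x − 26) ÷ lead(D) = −2x⁵ ÷ −x² = 2x³. Subtract (2x³)·D = −2x⁵ + 6x⁴ + 12x³. Remainder: −2x⁴ + 4x³ + 22x² − 2x − 26.
Step 3: lead(−2x⁴ + 4x³ + 22x² − 2x − 26) ÷ lead(D) = −2x⁴ ÷ −x² = 2x². Subtract (2x²)·D = −2x⁴ + 6x³ + 12x². Remainder: −2x³ + 10x² − 2x − 26.
Step 4: lead(−2x³ + 10x² − 2x − 26) ÷ lead(D) = −2x³ ÷ −x² = 2x. Subtract (2x)·D = −2x³ + 6x² + 12x. Remainder: 4x² − 14x − 26.
Step 5: lead(4x² − 14x − 26) ÷ lead(D) = 4x² ÷ −x² = −4. Subtract (−4)·D = 4x² − 12x − 24. Remainder: −2x − 2.

R = [-2, -2], so D(x) is not a factor of P(x). no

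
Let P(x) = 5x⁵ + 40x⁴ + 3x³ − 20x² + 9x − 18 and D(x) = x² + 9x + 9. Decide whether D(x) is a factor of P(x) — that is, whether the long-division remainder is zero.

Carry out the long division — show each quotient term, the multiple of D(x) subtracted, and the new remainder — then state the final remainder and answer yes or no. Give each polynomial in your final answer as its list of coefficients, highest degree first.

Step 1: lead(5x⁵ + 40x⁴ + 3x³ − 20x² + 9x − 18) ÷ lead(D) = 5x⁵ ÷ x² = 5x³. Subtract (5x³)·D = 5x⁵ + 45x⁴ + 45x³. Remainder: −5x⁴ − 42x³ − 20x² + 9x − 18.
Step 2: lead(−5x⁴ − 42x³ − 20x² + 9x − 18) ÷ lead(D) = −5x⁴ ÷ x² = −5x². Subtract (−5x²)·D = −5x⁴ − 45x³ − 45x². Remainder: 3x³ + 25x² + 9x − 18.
Step 3: lead(3x³ + 25x² + 9x − 18) ÷ lead(D) = 3x³ ÷ x² = 3x. Subtract (3x)·D = 3x³ + 27x² + 27x. Remainder: −2x² − 18x − 18.
Step 4: lead(−2x² − 18x − 18) ÷ lead(D) = −2x² ÷ x² = −2. Subtract (−2)·D = −2x² − 18x − 18. Remainder: 0.

R = [0], so D(x) is a factor of P(x). yes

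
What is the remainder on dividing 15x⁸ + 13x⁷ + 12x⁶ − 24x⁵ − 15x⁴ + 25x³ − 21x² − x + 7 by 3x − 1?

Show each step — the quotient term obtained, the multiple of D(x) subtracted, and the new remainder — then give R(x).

R(x) = 5

Step 1: lead(15x⁸ + 13x⁷ + 12x⁶ − 24x⁵ − 15x⁴ + 25x³ − 21x² − x + 7) ÷ lead(D) = 15x⁸ ÷ 3x = 5x⁷. Subtract (5x⁷)·D = 15x⁸ − 5x⁷. Remainder: 18x⁷ + 12x⁶ − 24x⁵ − 15x⁴ + 25x³ − 21x² − x + 7.
Step 2: lead(18x⁷ + 12x⁶ − 24x⁵ − 15x⁴ + 25x³ − 21x² − x + 7) ÷ lead(D) = 18x⁷ ÷ 3x = 6x⁶. Subtract (6x⁶)·D = 18x⁷ − 6x⁶. Remainder: 18x⁶ − 24x⁵ − 15x⁴ + 25x³ − 21x² − x + 7.
Step 3: lead(18x⁶ − 24x⁵ − 15x⁴ + 25x³ − 21x² − x + 7) ÷ lead(D) = 18x⁶ ÷ 3x = 6x⁵. Subtract (6x⁵)·D = 18x⁶ − 6x⁵. Remainder: −18x⁵ − 15x⁴ + 25x³ − 21x² − x + 7.
Step 4: lead(−18x⁵ − 15x⁴ + 25x³ − 21x² − x + 7) ÷ lead(D) = −18x⁵ ÷ 3x = −6x⁴. Subtract (−6x⁴)·D = −18x⁵ + 6x⁴. Remainder: −21x⁴ + 25x³ − 21x² − x + 7.
Step 5: lead(−21x⁴ + 25x³ − 21x² − x + 7) ÷ lead(D) = −21x⁴ ÷ 3x = −7x³. Subtract (−7x³)·D = −21x⁴ + 7x³. Remainder: 18x³ − 21x² − x + 7.
Step 6: lead(18x³ − 21x² − x + 7) ÷ lead(D) = 18x³ ÷ 3x = 6x². Subtract (6x²)·D = 18x³ − 6x². Remainder: −15x² − x + 7.
Step 7: lead(−15x² − x + 7) ÷ lead(D) = −15x² ÷ 3x = −5x. Subtract (−5x)·D = −15x² + 5x. Remainder: −6x + 7.
Step 8: lead(−6x + 7) ÷ lead(D) = −6x ÷ 3x = −2. Subtract (−2)·D = −6x + 2. Remainder: 5.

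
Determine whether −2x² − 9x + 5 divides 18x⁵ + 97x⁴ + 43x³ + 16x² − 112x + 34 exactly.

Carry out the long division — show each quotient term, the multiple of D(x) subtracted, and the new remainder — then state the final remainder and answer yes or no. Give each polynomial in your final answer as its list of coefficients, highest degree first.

Step 1: lead(18x⁵ + 97x⁴ + 43x³ + 16x² − 112x + 34) ÷ lead(D) = 18x⁵ ÷ −2x² = −9x³. Subtract (−9x³)·D = 18x⁵ + 81x⁴ − 45x³. Remainder: 16x⁴ + 88x³ + 16x² − 112x + 34.
Step 2: lead(16x⁴ + 88x³ + 16x² − 112x + 34) ÷ lead(D) = 16x⁴ ÷ −2x² = −8x². Subtract (−8x²)·D = 16x⁴ + 72x³ − 40x². Remainder: 16x³ + 56x² − 112x + 34.
Step 3: lead(16x³ + 56x² − 112x + 34) ÷ lead(D) = 16x³ ÷ −2x² = −8x. Subtract (−8x)·D = 16x³ + 72x² − 40x. Remainder: −16x² − 72x + 34.
Step 4: lead(−16x² − 72x + 34) ÷ lead(D) = −16x² ÷ −2x² = 8. Subtract (8)·D = −16x² − 72x + 40. Remainder: −6.

R = [-6], so D(x) is not a factor of P(x). no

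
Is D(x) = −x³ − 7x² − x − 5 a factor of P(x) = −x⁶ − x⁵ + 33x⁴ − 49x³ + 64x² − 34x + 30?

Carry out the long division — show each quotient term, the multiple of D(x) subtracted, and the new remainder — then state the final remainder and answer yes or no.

R(x) = 0, so D(x) is a factor of P(x). yes

Step 1: lead(−x⁶ − x⁵ + 33x⁴ − 49x³ + 64x² − 34x + 30) ÷ lead(D) = −x⁶ ÷ −x³ = x³. Subtract (x³)·D = −x⁶ − 7x⁵ − x⁴ − 5x³. Remainder: 6x⁵ + 34x⁴ − 44x³ + 64x² − 34x + 30.
Step 2: lead(6x⁵ + 34x⁴ − 44x³ + 64x² − 34x + 30) ÷ lead(D) = 6x⁵ ÷ −x³ = −6x². Subtract (−6x²)·D = 6x⁵ + 42x⁴ + 6x³ + 30x². Remainder: −8x⁴ − 50x³ + 34x² − 34x + 30.
Step 3: lead(−8x⁴ − 50x³ + 34x² − 34x + 30) ÷ lead(D) = −8x⁴ ÷ −x³ = 8x. Subtract (8x)·D = −8x⁴ − 56x³ − 8x² − 40x. Remainder: 6x³ + 42x² + 6x + 30.
Step 4: lead(6x³ + 42x² + 6x + 30) ÷ lead(D) = 6x³ ÷ −x³ = −6. Subtract (−6)·D = 6x³ + 42x² + 6x + 30. Remainder: 0.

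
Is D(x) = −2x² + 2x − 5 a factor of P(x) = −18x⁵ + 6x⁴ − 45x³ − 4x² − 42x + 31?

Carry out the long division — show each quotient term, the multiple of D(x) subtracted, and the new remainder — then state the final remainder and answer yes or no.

R(x) = 2x − 4, so D(x) is not a factor of P(x). no

Step 1: lead(−18x⁵ + 6x⁴ − 45x³ − 4x² − 42x + 31) ÷ lead(D) = −18x⁵ ÷ −2x² = 9x³. Subtract (9x³)·D = −18x⁵ + 18x⁴ − 45x³. Remainder: −12x⁴ − 4x² − 42x + 31.
Step 2: lead(−12x⁴ − 4x² − 42x + 31) ÷ lead(D) = −12x⁴ ÷ −2x² = 6x². Subtract (6x²)·D = −12x⁴ + 12x³ − 30x². Remainder: −12x³ + 26x² − 42x + 31.
Step 3: lead(−12x³ + 26x² − 42x + 31) ÷ lead(D) = −12x³ ÷ −2x² = 6x. Subtract (6x)·D = −12x³ + 12x² − 30x. Remainder: 14x² − 12x + 31.
Step 4: lead(14x² − 12x + 31) ÷ lead(D) = 14x² ÷ −2x² = −7. Subtract (−7)·D = 14x² − 14x + 35. Remainder: 2x − 4.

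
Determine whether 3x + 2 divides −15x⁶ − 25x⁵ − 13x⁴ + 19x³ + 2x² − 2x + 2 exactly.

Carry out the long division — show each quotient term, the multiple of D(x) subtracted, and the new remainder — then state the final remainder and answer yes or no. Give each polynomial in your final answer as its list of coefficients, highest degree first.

R = [-2], so D(x) is not a factor of P(x). no

Step 1: lead(−15x⁶ − 25x⁵ − 13x⁴ + 19x³ + 2x² − 2x + 2) ÷ lead(D) = −15x⁶ ÷ 3x = −5x⁵. Subtract (−5x⁵)·D = −15x⁶ − 10x⁵. Remainder: −15x⁵ − 13x⁴ + 19x³ + 2x² − 2x + 2.
Step 2: lead(−15x⁵ − 13x⁴ + 19x³ + 2x² − 2x + 2) ÷ lead(D) = −15x⁵ ÷ 3x = −5x⁴. Subtract (−5x⁴)·D = −15x⁵ − 10x⁴. Remainder: −3x⁴ + 19x³ + 2x² − 2x + 2.
Step 3: lead(−3x⁴ + 19x³ + 2x² − 2x + 2) ÷ lead(D) = −3x⁴ ÷ 3x = −x³. Subtract (−x³)·D = −3x⁴ − 2x³. Remainder: 21x³ + 2x² − 2x + 2.
Step 4: lead(21x³ + 2x² − 2x + 2) ÷ lead(D) = 21x³ ÷ 3x = 7x². Subtract (7x²)·D = 21x³ + 14x². Remainder: −12x² − 2x + 2.
Step 5: lead(−12x² − 2x + 2) ÷ lead(D) = −12x² ÷ 3x = −4x. Subtract (−4x)·D = −12x² − 8x. Remainder: 6x + 2.
Step 6: lead(6x + 2) ÷ lead(D) = 6x ÷ 3x = 2. Subtract (2)·D = 6x + 4. Remainder: −2.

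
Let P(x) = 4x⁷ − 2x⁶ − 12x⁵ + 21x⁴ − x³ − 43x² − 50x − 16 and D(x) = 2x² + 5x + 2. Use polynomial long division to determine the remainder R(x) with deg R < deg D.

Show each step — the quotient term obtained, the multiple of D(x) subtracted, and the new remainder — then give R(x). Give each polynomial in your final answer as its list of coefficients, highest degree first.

R = [0]

Step 1: lead(4x⁷ − 2x⁶ − 12x⁵ + 21x⁴ − x³ − 43x² − 50x − 16) ÷ lead(D) = 4x⁷ ÷ 2x² = 2x⁵. Subtract (2x⁵)·D = 4x⁷ + 10x⁶ + 4x⁵. Remainder: −12x⁶ − 16x⁵ + 21x⁴ − x³ − 43x² − 50x − 16.
Step 2: lead(−12x⁶ − 16x⁵ + 21x⁴ − x³ − 43x² − 50x − 16) ÷ lead(D) = −12x⁶ ÷ 2x² = −6x⁴. Subtract (−6x⁴)·D = −12x⁶ − 30x⁵ − 12x⁴. Remainder: 14x⁵ + 33x⁴ − x³ − 43x² − 50x − 16.
Step 3: lead(14x⁵ + 33x⁴ − x³ − 43x² − 50x − 16) ÷ lead(D) = 14x⁵ ÷ 2x² = 7x³. Subtract (7x³)·D = 14x⁵ + 35x⁴ + 14x³. Remainder: −2x⁴ − 15x³ − 43x² − 50x − 16.
Step 4: lead(−2x⁴ − 15x³ − 43x² − 50x − 16) ÷ lead(D) = −2x⁴ ÷ 2x² = −x². Subtract (−x²)·D = −2x⁴ − 5x³ − 2x². Remainder: −10x³ − 41x² − 50x − 16.
Step 5: lead(−10x³ − 41x² − 50x − 16) ÷ lead(D) = −10x³ ÷ 2x² = −5x. Subtract (−5x)·D = −10x³ − 25x² − 10x. Remainder: −16x² − 40x − 16.
Step 6: lead(−16x² − 40x − 16) ÷ lead(D) = −16x² ÷ 2x² = −8. Subtract (−8)·D = −16x² − 40x − 16. Remainder: 0.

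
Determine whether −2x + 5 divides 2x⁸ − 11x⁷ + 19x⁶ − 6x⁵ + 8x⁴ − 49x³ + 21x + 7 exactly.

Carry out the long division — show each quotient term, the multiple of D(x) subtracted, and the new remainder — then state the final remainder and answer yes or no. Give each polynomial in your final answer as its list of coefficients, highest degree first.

Step 1: lead(2x⁸ − 11x⁷ + 19x⁶ − 6x⁵ + 8x⁴ − 49x³ + 21x + 7) ÷ lead(D) = 2x⁸ ÷ −2x = −x⁷. Subtract (−x⁷)·D = 2x⁸ − 5x⁷. Remainder: −6x⁷ + 19x⁶ − 6x⁵ + 8x⁴ − 49x³ + 21x + 7.
Step 2: lead(−6x⁷ + 19x⁶ − 6x⁵ + 8x⁴ − 49x³ + 21x + 7) ÷ lead(D) = −6x⁷ ÷ −2x = 3x⁶. Subtract (3x⁶)·D = −6x⁷ + 15x⁶. Remainder: 4x⁶ − 6x⁵ + 8x⁴ − 49x³ + 21x + 7.
Step 3: lead(4x⁶ − 6x⁵ + 8x⁴ − 49x³ + 21x + 7) ÷ lead(D) = 4x⁶ ÷ −2x = −2x⁵. Subtract (−2x⁵)·D = 4x⁶ − 10x⁵. Remainder: 4x⁵ + 8x⁴ − 49x³ + 21x + 7.
Step 4: lead(4x⁵ + 8x⁴ − 49x³ + 21x + 7) ÷ lead(D) = 4x⁵ ÷ −2x = −2x⁴. Subtract (−2x⁴)·D = 4x⁵ − 10x⁴. Remainder: 18x⁴ − 49x³ + 21x + 7.
Step 5: lead(18x⁴ − 49x³ + 21x + 7) ÷ lead(D) = 18x⁴ ÷ −2x = −9x³. Subtract (−9x³)·D = 18x⁴ − 45x³. Remainder: −4x³ + 21x + 7.
Step 6: lead(−4x³ + 21x + 7) ÷ lead(D) = −4x³ ÷ −2x = 2x². Subtract (2x²)·D = −4x³ + 10x². Remainder: −10x² + 21x + 7.
Step 7: lead(−10x² + 21x + 7) ÷ lead(D) = −10x² ÷ −2x = 5x. Subtract (5x)·D = −10x² + 25x. Remainder: −4x + 7.
Step 8: lead(−4x + 7) ÷ lead(D) = −4x ÷ −2x = 2. Subtract (2)·D = −4x + 10. Remainder: −3.

R = [-3], so D(x) is not a factor of P(x). no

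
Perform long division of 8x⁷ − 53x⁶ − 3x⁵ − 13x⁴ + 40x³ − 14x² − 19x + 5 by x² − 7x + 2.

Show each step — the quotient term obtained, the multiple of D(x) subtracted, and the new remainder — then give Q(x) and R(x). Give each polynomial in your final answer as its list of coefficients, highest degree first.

Q = [8, 3, 2, -5, 1, 3]; R = [-1]

Step 1: lead(8x⁷ − 53x⁶ − 3x⁵ − 13x⁴ + 40x³ − 14x² − 19x + 5) ÷ lead(D) = 8x⁷ ÷ x² = 8x⁵. Subtract (8x⁵)·D = 8x⁷ − 56x⁶ + 16x⁵. Remainder: 3x⁶ − 19x⁵ − 13x⁴ + 40x³ − 14x² − 19x + 5.
Step 2: lead(3x⁶ − 19x⁵ − 13x⁴ + 40x³ − 14x² − 19x + 5) ÷ lead(D) = 3x⁶ ÷ x² = 3x⁴. Subtract (3x⁴)·D = 3x⁶ − 21x⁵ + 6x⁴. Remainder: 2x⁵ − 19x⁴ + 40x³ − 14x² − 19x + 5.
Step 3: lead(2x⁵ − 19x⁴ + 40x³ − 14x² − 19x + 5) ÷ lead(D) = 2x⁵ ÷ x² = 2x³. Subtract (2x³)·D = 2x⁵ − 14x⁴ + 4x³. Remainder: −5x⁴ + 36x³ − 14x² − 19x + 5.
Step 4: lead(−5x⁴ + 36x³ − 14x² − 19x + 5) ÷ lead(D) = −5x⁴ ÷ x² = −5x². Subtract (−5x²)·D = −5x⁴ + 35x³ − 10x². Remainder: x³ − 4x² − 19x + 5.
Step 5: lead(x³ − 4x² − 19x + 5) ÷ lead(D) = x³ ÷ x² = x. Subtract (x)·D = x³ − 7x² + 2x. Remainder: 3x² − 21x + 5.
Step 6: lead(3x² − 21x + 5) ÷ lead(D) = 3x² ÷ x² = 3. Subtract (3)·D = 3x² − 21x + 6. Remainder: −1.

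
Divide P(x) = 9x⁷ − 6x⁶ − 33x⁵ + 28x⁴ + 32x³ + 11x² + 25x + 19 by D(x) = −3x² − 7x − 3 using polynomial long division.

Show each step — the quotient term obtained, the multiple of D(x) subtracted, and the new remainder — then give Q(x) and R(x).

Step 1: lead(9x⁷ − 6x⁶ − 33x⁵ + 28x⁴ + 32x³ + 11x² + 25x + 19) ÷ lead(D) = 9x⁷ ÷ −3x² = −3x⁵. Subtract (−3x⁵)·D = 9x⁷ + 21x⁶ + 9x⁵. Remainder: −27x⁶ − 42x⁵ + 28x⁴ + 32x³ + 11x² + 25x + 19.
Step 2: lead(−27x⁶ − 42x⁵ + 28x⁴ + 32x³ + 11x² + 25x + 19) ÷ lead(D) = −27x⁶ ÷ −3x² = 9x⁴. Subtract (9x⁴)·D = −27x⁶ − 63x⁵ − 27x⁴. Remainder: 21x⁵ + 55x⁴ + 32x³ + 11x² + 25x + 19.
Step 3: lead(21x⁵ + 55x⁴ + 32x³ + 11x² + 25x + 19) ÷ lead(D) = 21x⁵ ÷ −3x² = −7x³. Subtract (−7x³)·D = 21x⁵ + 49x⁴ + 21x³. Remainder: 6x⁴ + 11x³ + 11x² + 25x + 19.
Step 4: lead(6x⁴ + 11x³ + 11x² + 25x + 19) ÷ lead(D) = 6x⁴ ÷ −3x² = −2x². Subtract (−2x²)·D = 6x⁴ + 14x³ + 6x². Remainder: −3x³ + 5x² + 25x + 19.
Step 5: lead(−3x³ + 5x² + 25x + 19) ÷ lead(D) = −3x³ ÷ −3x² = x. Subtract (x)·D = −3x³ − 7x² − 3x. Remainder: 12x² + 28x + 19.
Step 6: lead(12x² + 28x + 19) ÷ lead(D) = 12x² ÷ −3x² = −4. Subtract (−4)·D = 12x² + 28x + 12. Remainder: 7.

Q(x) = −3x⁵ + 9x⁴ − 7x³ − 2x² + x − 4; R(x) = 7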